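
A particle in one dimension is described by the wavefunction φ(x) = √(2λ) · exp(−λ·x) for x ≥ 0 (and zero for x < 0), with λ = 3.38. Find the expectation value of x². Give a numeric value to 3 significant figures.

0.0438

⟨x²⟩ = ∫ x²·|φ|² dx (integrals over the domain).
Every integrand reduces to terms xʲ·e^(−2λx) on [0, ∞); use ∫₀^∞ xʲ·e^(−2λx) dx = j!/(2λ)^(j+1).
⟨x²⟩ = 0.043766.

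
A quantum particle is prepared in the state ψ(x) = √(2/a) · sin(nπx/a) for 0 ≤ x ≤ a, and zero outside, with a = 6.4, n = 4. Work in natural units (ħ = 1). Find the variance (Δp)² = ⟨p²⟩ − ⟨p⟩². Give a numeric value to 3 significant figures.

Compute ⟨p⟩ and ⟨p²⟩ separately; (Δp)² = ⟨p²⟩ − ⟨p⟩².
d/dx sin(nπx/a) = (nπ/a)·cos(nπx/a) and d²/dx² sin(nπx/a) = −(nπ/a)²·sin(nπx/a); on 0 ≤ x ≤ a, ∫sin²(nπx/a) dx = a/2 and ∫sin(nπx/a)·cos(nπx/a) dx = 0.
⟨p⟩ = 0.0000 and ⟨p²⟩ = 3.8553.
(Δp)² = 3.8553 − (0.0000)² = 3.8553.

3.86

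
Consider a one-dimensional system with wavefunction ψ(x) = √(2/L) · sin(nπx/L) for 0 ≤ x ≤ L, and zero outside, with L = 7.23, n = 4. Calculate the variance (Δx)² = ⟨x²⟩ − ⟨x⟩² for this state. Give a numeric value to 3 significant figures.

4.19

Compute ⟨x⟩ and ⟨x²⟩ separately, then (Δx)² = ⟨x²⟩ − ⟨x⟩².
With sin²θ = (1 − cos2θ)/2 on 0 ≤ x ≤ L: ∫sin²(nπx/L) dx = L/2, ∫x·sin²(nπx/L) dx = L²/4, ∫x²·sin²(nπx/L) dx = L³·(1/6 − 1/(4n²π²)); higher powers xᵏ the same way, integrating xᵏ·cos(2nπx/L) by parts.
⟨x⟩ = 3.6150 and ⟨x²⟩ = 17.259.
(Δx)² = 17.259 − (3.6150)² = 4.1906.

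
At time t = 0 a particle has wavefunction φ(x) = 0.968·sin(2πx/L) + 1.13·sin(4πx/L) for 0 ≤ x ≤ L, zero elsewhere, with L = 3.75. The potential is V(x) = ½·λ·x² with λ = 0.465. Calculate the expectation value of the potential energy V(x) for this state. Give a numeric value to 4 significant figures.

1.212

⟨V⟩ = ∫ V(x)·|φ|² dx / ∫|φ|² dx.
On 0 ≤ x ≤ L (j ≠ l): ∫sin²(jπx/L) dx = L/2, ∫sin(jπx/L)·sin(lπx/L) dx = 0; diagonal moments ∫x·sin²(jπx/L) dx = L²/4, ∫x²·sin²(jπx/L) dx = L³·(1/6 − 1/(4j²π²)); cross terms ∫x·sin(jπx/L)·sin(lπx/L) dx = 0 for j + l even and −4jlL²/(π²(j² − l²)²) for j + l odd, ∫x²·sin(jπx/L)·sin(lπx/L) dx = (−1)^(j+l)·4jlL³/(π²(j² − l²)²); higher powers the same way via product-to-sum and parts.
State is unnormalized: ∫|φ|² dx = 4.1511, and ∫φ*·V(x)·φ dx = 5.0305, so ⟨V⟩ = 5.0305 / 4.1511.
⟨V⟩ = 1.2118.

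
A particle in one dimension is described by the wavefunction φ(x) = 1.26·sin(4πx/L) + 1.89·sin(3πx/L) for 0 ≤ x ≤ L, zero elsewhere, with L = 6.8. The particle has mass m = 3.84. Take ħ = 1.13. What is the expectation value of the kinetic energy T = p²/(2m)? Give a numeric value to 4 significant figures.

0.3958

T = −(ħ²/2m) d²/dx², so ⟨T⟩ = −(ħ²/2m) ∫ φ*·φ'' dx / ∫|φ|² dx; with m = 3.84.
d²/dx² sin(jπx/L) = −(jπ/L)²·sin(jπx/L); on 0 ≤ x ≤ L, ∫sin²(jπx/L) dx = L/2 and ∫sin(jπx/L)·sin(lπx/L) dx = 0 for j ≠ l, so only diagonal terms survive in ∫|φ|² and ∫φ·φ″; ∫φ·φ′ dx = [φ²/2] between the walls = 0.
State is unnormalized: ∫|φ|² dx = 17.543, and ∫φ*·(−ħ²/2m · φ'') dx = 6.9439, so ⟨T⟩ = 6.9439 / 17.543.
⟨T⟩ = 0.39582.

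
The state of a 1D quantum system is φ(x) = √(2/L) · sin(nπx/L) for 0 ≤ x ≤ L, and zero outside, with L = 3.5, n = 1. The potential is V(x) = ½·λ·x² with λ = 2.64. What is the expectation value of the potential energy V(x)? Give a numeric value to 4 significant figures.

⟨V⟩ = ∫ V(x)·|φ|² dx.
With sin²θ = (1 − cos2θ)/2 on 0 ≤ x ≤ L: ∫sin²(nπx/L) dx = L/2, ∫x·sin²(nπx/L) dx = L²/4, ∫x²·sin²(nπx/L) dx = L³·(1/6 − 1/(4n²π²)); higher powers xᵏ the same way, integrating xᵏ·cos(2nπx/L) by parts.
⟨V⟩ = 4.5708.

4.571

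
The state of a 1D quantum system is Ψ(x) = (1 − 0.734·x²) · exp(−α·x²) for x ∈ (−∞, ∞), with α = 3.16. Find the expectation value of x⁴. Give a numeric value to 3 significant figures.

⟨x⁴⟩ = ∫ x⁴·|Ψ|² dx / ∫|Ψ|² dx (integrals over the domain).
Expand each integrand as polynomial × e^(−2αx²) and use ∫x^(2j)·e^(−2αx²) dx = (2j−1)!!/(4α)^j · √(π/(2α)), odd powers → 0; here √(π/(2α)) = 0.70504.
State is unnormalized: ∫|Ψ|² dx = 0.63029, and ∫Ψ*·x⁴·Ψ dx = 0.0071135, so ⟨x⁴⟩ = 0.0071135 / 0.63029.
⟨x⁴⟩ = 0.011286.

0.0113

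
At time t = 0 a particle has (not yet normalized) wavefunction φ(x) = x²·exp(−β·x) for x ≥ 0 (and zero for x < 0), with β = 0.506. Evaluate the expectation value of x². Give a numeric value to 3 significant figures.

⟨x²⟩ = ∫ x²·|φ|² dx / ∫|φ|² dx (integrals over the domain).
Every integrand reduces to terms xʲ·e^(−2βx) on [0, ∞); use ∫₀^∞ xʲ·e^(−2βx) dx = j!/(2β)^(j+1).
State is unnormalized: ∫|φ|² dx = 22.610, and ∫φ*·x²·φ dx = 662.32, so ⟨x²⟩ = 662.32 / 22.610.
⟨x²⟩ = 29.293.

29.3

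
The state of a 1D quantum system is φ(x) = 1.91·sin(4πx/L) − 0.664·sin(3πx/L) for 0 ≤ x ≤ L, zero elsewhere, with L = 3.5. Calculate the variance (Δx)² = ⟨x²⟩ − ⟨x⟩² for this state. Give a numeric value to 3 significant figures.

Compute ⟨x⟩ and ⟨x²⟩ separately, then (Δx)² = ⟨x²⟩ − ⟨x⟩².
On 0 ≤ x ≤ L (j ≠ l): ∫sin²(jπx/L) dx = L/2, ∫sin(jπx/L)·sin(lπx/L) dx = 0; diagonal moments ∫x·sin²(jπx/L) dx = L²/4, ∫x²·sin²(jπx/L) dx = L³·(1/6 − 1/(4j²π²)); cross terms ∫x·sin(jπx/L)·sin(lπx/L) dx = 0 for j + l even and −4jlL²/(π²(j² − l²)²) for j + l odd, ∫x²·sin(jπx/L)·sin(lπx/L) dx = (−1)^(j+l)·4jlL³/(π²(j² − l²)²); higher powers the same way via product-to-sum and parts.
Normalization: ∫|φ|² dx = 7.1557.
⟨x⟩ = 2.1810 and ⟨x²⟩ = 5.5497.
(Δx)² = 5.5497 − (2.1810)² = 0.79305.

0.793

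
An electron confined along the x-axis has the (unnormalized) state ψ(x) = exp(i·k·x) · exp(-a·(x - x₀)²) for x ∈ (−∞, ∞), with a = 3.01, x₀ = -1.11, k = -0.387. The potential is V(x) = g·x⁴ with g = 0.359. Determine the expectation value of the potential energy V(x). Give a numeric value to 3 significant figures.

0.773

⟨V⟩ = ∫ V(x)·|ψ|² dx / ∫|ψ|² dx.
Gaussian moments (u = x − x₀): ∫u^(2j)·e^(−2au²) du = (2j−1)!!/(4a)^j · √(π/(2a)), odd powers integrate to 0; here √(π/(2a)) = 0.72240.
State is unnormalized: ∫|ψ|² dx = 0.72240, and ∫ψ*·V(x)·ψ dx = 0.55830, so ⟨V⟩ = 0.55830 / 0.72240.
⟨V⟩ = 0.77284.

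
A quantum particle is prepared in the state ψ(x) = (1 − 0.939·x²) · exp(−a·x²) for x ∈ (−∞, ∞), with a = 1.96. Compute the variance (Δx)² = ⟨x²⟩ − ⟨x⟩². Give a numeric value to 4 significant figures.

Compute ⟨x⟩ and ⟨x²⟩ separately, then (Δx)² = ⟨x²⟩ − ⟨x⟩².
Expand each integrand as polynomial × e^(−2ax²) and use ∫x^(2j)·e^(−2ax²) dx = (2j−1)!!/(4a)^j · √(π/(2a)), odd powers → 0; here √(π/(2a)) = 0.89522.
Normalization: ∫|ψ|² dx = 0.71931.
⟨x⟩ = 0.0000 and ⟨x²⟩ = 0.078825.
(Δx)² = 0.078825 − (0.0000)² = 0.078825.

0.07883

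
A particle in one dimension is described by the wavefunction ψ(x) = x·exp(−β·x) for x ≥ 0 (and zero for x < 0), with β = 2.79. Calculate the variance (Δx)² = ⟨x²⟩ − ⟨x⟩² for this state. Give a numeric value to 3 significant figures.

0.0964

Compute ⟨x⟩ and ⟨x²⟩ separately, then (Δx)² = ⟨x²⟩ − ⟨x⟩².
Every integrand reduces to terms xʲ·e^(−2βx) on [0, ∞); use ∫₀^∞ xʲ·e^(−2βx) dx = j!/(2β)^(j+1).
Normalization: ∫|ψ|² dx = 0.011511.
⟨x⟩ = 0.53763 and ⟨x²⟩ = 0.38540.
(Δx)² = 0.38540 − (0.53763)² = 0.096350.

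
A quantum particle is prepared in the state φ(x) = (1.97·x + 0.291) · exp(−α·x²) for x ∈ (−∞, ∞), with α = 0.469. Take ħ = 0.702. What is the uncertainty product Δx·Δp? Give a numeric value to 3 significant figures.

Δx = √(⟨x²⟩−⟨x⟩²), Δp = √(⟨p²⟩−⟨p⟩²).
Expand each integrand as polynomial × e^(−2αx²) and use ∫x^(2j)·e^(−2αx²) dx = (2j−1)!!/(4α)^j · √(π/(2α)), odd powers → 0; here √(π/(2α)) = 1.8301. Differentiate with the product rule, d/dx e^(−αx²) = −2αx·e^(−αx²).
Normalization: ∫|φ|² dx = 3.9409.
⟨x⟩ = 0.28381, ⟨x²⟩ = 1.5572 ⇒ Δx = 1.2152.
⟨p⟩ = 0.0000, ⟨p²⟩ = 0.67520 ⇒ Δp = 0.82170.
Δx·Δp = 0.99852.

0.999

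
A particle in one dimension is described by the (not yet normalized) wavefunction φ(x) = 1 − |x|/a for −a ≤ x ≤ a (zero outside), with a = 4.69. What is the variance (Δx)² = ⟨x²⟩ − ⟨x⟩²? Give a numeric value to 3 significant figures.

2.20

Compute ⟨x⟩ and ⟨x²⟩ separately, then (Δx)² = ⟨x²⟩ − ⟨x⟩².
φ is even, so ∫ over [−a, a] = 2∫₀ᵃ with φ = 1 − x/a there: ∫₀ᵃ (1 − x/a)² dx = a/3, ∫₀ᵃ x²(1 − x/a)² dx = a³/30, ∫₀ᵃ x⁴(1 − x/a)² dx = a⁵/105.
Normalization: ∫|φ|² dx = 3.1267.
⟨x⟩ = 0.0000 and ⟨x²⟩ = 2.1996.
(Δx)² = 2.1996 − (0.0000)² = 2.1996.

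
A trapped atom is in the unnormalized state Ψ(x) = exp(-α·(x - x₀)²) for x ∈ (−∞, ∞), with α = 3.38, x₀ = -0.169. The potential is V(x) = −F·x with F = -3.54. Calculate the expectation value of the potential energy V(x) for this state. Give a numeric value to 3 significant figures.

⟨V⟩ = ∫ V(x)·|Ψ|² dx / ∫|Ψ|² dx.
Gaussian moments (u = x − x₀): ∫u^(2j)·e^(−2αu²) du = (2j−1)!!/(4α)^j · √(π/(2α)), odd powers integrate to 0; here √(π/(2α)) = 0.68171.
State is unnormalized: ∫|Ψ|² dx = 0.68171, and ∫Ψ*·V(x)·Ψ dx = -0.40784, so ⟨V⟩ = -0.40784 / 0.68171.
⟨V⟩ = -0.59826.

-0.598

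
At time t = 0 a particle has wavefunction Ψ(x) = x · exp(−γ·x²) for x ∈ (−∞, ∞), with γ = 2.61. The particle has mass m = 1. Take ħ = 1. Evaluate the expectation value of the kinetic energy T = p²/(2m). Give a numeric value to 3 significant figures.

T = −(ħ²/2m) d²/dx², so ⟨T⟩ = −(ħ²/2m) ∫ Ψ*·Ψ'' dx / ∫|Ψ|² dx; with m = 1.
Expand each integrand as polynomial × e^(−2γx²) and use ∫x^(2j)·e^(−2γx²) dx = (2j−1)!!/(4γ)^j · √(π/(2γ)), odd powers → 0; here √(π/(2γ)) = 0.77578. Differentiate with the product rule, d/dx e^(−γx²) = −2γx·e^(−γx²).
State is unnormalized: ∫|Ψ|² dx = 0.074309, and ∫Ψ*·(−ħ²/2m · Ψ'') dx = 0.29092, so ⟨T⟩ = 0.29092 / 0.074309.
⟨T⟩ = 3.9150.

3.92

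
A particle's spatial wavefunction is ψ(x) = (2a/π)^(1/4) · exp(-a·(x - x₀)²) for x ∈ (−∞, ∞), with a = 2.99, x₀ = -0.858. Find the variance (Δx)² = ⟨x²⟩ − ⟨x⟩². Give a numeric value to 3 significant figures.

Compute ⟨x⟩ and ⟨x²⟩ separately, then (Δx)² = ⟨x²⟩ − ⟨x⟩².
Gaussian moments (u = x − x₀): ∫u^(2j)·e^(−2au²) du = (2j−1)!!/(4a)^j · √(π/(2a)), odd powers integrate to 0; here √(π/(2a)) = 0.72481.
⟨x⟩ = -0.85800 and ⟨x²⟩ = 0.81978.
(Δx)² = 0.81978 − (-0.85800)² = 0.083612.

0.0836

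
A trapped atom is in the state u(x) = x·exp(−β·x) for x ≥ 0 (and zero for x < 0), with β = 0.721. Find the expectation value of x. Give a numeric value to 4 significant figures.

2.080

⟨x⟩ = ∫ x·|u|² dx / ∫|u|² dx (integrals over the domain).
Every integrand reduces to terms xʲ·e^(−2βx) on [0, ∞); use ∫₀^∞ xʲ·e^(−2βx) dx = j!/(2β)^(j+1).
State is unnormalized: ∫|u|² dx = 0.66701, and ∫u*·x·u dx = 1.3877, so ⟨x⟩ = 1.3877 / 0.66701.
⟨x⟩ = 2.0804.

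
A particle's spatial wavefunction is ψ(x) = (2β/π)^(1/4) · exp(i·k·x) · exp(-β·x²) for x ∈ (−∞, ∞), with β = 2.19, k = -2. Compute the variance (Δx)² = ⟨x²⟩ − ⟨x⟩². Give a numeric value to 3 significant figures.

Compute ⟨x⟩ and ⟨x²⟩ separately, then (Δx)² = ⟨x²⟩ − ⟨x⟩².
Gaussian moments: ∫x^(2j)·e^(−2βx²) dx = (2j−1)!!/(4β)^j · √(π/(2β)), odd powers integrate to 0; here √(π/(2β)) = 0.84691.
⟨x⟩ = 0.0000 and ⟨x²⟩ = 0.11416.
(Δx)² = 0.11416 − (0.0000)² = 0.11416.

0.114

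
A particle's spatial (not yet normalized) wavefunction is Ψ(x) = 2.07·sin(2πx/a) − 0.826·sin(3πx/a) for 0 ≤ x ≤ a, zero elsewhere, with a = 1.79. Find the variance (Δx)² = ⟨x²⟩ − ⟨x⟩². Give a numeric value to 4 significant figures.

Compute ⟨x⟩ and ⟨x²⟩ separately, then (Δx)² = ⟨x²⟩ − ⟨x⟩².
On 0 ≤ x ≤ a (j ≠ l): ∫sin²(jπx/a) dx = a/2, ∫sin(jπx/a)·sin(lπx/a) dx = 0; diagonal moments ∫x·sin²(jπx/a) dx = a²/4, ∫x²·sin²(jπx/a) dx = a³·(1/6 − 1/(4j²π²)); cross terms ∫x·sin(jπx/a)·sin(lπx/a) dx = 0 for j + l even and −4jla²/(π²(j² − l²)²) for j + l odd, ∫x²·sin(jπx/a)·sin(lπx/a) dx = (−1)^(j+l)·4jla³/(π²(j² − l²)²); higher powers the same way via product-to-sum and parts.
Normalization: ∫|Ψ|² dx = 4.4456.
⟨x⟩ = 1.1347 and ⟨x²⟩ = 1.4597.
(Δx)² = 1.4597 − (1.1347)² = 0.17205.

0.1721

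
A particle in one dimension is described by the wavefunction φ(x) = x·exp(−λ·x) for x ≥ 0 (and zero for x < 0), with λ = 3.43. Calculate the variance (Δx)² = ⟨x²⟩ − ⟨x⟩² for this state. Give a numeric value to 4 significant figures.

Compute ⟨x⟩ and ⟨x²⟩ separately, then (Δx)² = ⟨x²⟩ − ⟨x⟩².
Every integrand reduces to terms xʲ·e^(−2λx) on [0, ∞); use ∫₀^∞ xʲ·e^(−2λx) dx = j!/(2λ)^(j+1).
Normalization: ∫|φ|² dx = 0.0061952.
⟨x⟩ = 0.43732 and ⟨x²⟩ = 0.25500.
(Δx)² = 0.25500 − (0.43732)² = 0.063749.

0.06375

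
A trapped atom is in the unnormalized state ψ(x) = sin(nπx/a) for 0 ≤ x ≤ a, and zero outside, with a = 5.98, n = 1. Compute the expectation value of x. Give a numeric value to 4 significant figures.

2.990

⟨x⟩ = ∫ x·|ψ|² dx / ∫|ψ|² dx (integrals over the domain).
With sin²θ = (1 − cos2θ)/2 on 0 ≤ x ≤ a: ∫sin²(nπx/a) dx = a/2, ∫x·sin²(nπx/a) dx = a²/4, ∫x²·sin²(nπx/a) dx = a³·(1/6 − 1/(4n²π²)); higher powers xᵏ the same way, integrating xᵏ·cos(2nπx/a) by parts.
State is unnormalized: ∫|ψ|² dx = 2.9900, and ∫ψ*·x·ψ dx = 8.9401, so ⟨x⟩ = 8.9401 / 2.9900.
⟨x⟩ = 2.9900.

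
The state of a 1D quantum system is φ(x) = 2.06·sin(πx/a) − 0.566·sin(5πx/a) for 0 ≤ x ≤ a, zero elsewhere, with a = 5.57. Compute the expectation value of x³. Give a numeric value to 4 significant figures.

⟨x³⟩ = ∫ x³·|φ|² dx / ∫|φ|² dx (integrals over the domain).
On 0 ≤ x ≤ a (j ≠ l): ∫sin²(jπx/a) dx = a/2, ∫sin(jπx/a)·sin(lπx/a) dx = 0; diagonal moments ∫x·sin²(jπx/a) dx = a²/4, ∫x²·sin²(jπx/a) dx = a³·(1/6 − 1/(4j²π²)); cross terms ∫x·sin(jπx/a)·sin(lπx/a) dx = 0 for j + l even and −4jla²/(π²(j² − l²)²) for j + l odd, ∫x²·sin(jπx/a)·sin(lπx/a) dx = (−1)^(j+l)·4jla³/(π²(j² − l²)²); higher powers the same way via product-to-sum and parts.
State is unnormalized: ∫|φ|² dx = 12.711, and ∫φ*·x³·φ dx = 381.61, so ⟨x³⟩ = 381.61 / 12.711.
⟨x³⟩ = 30.023.

30.02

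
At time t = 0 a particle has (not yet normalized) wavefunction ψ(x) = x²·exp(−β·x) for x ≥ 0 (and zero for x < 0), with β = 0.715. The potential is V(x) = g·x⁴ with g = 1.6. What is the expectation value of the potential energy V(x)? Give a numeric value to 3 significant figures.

⟨V⟩ = ∫ V(x)·|ψ|² dx / ∫|ψ|² dx.
Every integrand reduces to terms xʲ·e^(−2βx) on [0, ∞); use ∫₀^∞ xʲ·e^(−2βx) dx = j!/(2β)^(j+1).
State is unnormalized: ∫|ψ|² dx = 4.0136, and ∫ψ*·V(x)·ψ dx = 2580.0, so ⟨V⟩ = 2580.0 / 4.0136.
⟨V⟩ = 642.81.

643.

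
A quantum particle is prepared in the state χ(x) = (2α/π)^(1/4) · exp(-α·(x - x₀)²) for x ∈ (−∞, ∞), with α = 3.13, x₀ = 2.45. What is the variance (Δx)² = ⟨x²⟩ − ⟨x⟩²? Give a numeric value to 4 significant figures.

Compute ⟨x⟩ and ⟨x²⟩ separately, then (Δx)² = ⟨x²⟩ − ⟨x⟩².
Gaussian moments (u = x − x₀): ∫u^(2j)·e^(−2αu²) du = (2j−1)!!/(4α)^j · √(π/(2α)), odd powers integrate to 0; here √(π/(2α)) = 0.70842.
⟨x⟩ = 2.4500 and ⟨x²⟩ = 6.0824.
(Δx)² = 6.0824 − (2.4500)² = 0.079872.

0.07987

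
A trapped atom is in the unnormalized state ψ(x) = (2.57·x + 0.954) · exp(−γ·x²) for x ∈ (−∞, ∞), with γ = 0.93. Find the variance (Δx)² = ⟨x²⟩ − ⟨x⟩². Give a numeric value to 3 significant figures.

Compute ⟨x⟩ and ⟨x²⟩ separately, then (Δx)² = ⟨x²⟩ − ⟨x⟩².
Expand each integrand as polynomial × e^(−2γx²) and use ∫x^(2j)·e^(−2γx²) dx = (2j−1)!!/(4γ)^j · √(π/(2γ)), odd powers → 0; here √(π/(2γ)) = 1.2996.
Normalization: ∫|ψ|² dx = 3.4903.
⟨x⟩ = 0.49082 and ⟨x²⟩ = 0.62426.
(Δx)² = 0.62426 − (0.49082)² = 0.38335.

0.383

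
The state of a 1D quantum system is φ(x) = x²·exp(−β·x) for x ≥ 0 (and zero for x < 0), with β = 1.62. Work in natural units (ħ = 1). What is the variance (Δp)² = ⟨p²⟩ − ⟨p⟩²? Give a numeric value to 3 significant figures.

Compute ⟨p⟩ and ⟨p²⟩ separately; (Δp)² = ⟨p²⟩ − ⟨p⟩².
Differentiate x²·exp(−β·x) with the product rule; every integrand then reduces to terms xʲ·e^(−2βx) on [0, ∞), with ∫₀^∞ xʲ·e^(−2βx) dx = j!/(2β)^(j+1).
Normalization: ∫|φ|² dx = 0.067218.
⟨p⟩ = 0.0000 and ⟨p²⟩ = 0.87480.
(Δp)² = 0.87480 − (0.0000)² = 0.87480.

0.875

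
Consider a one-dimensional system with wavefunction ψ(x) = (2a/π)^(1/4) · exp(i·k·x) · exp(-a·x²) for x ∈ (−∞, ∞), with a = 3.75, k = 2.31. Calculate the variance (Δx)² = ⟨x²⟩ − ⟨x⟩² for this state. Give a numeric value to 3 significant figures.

0.0667

Compute ⟨x⟩ and ⟨x²⟩ separately, then (Δx)² = ⟨x²⟩ − ⟨x⟩².
Gaussian moments: ∫x^(2j)·e^(−2ax²) dx = (2j−1)!!/(4a)^j · √(π/(2a)), odd powers integrate to 0; here √(π/(2a)) = 0.64721.
⟨x⟩ = 0.0000 and ⟨x²⟩ = 0.066667.
(Δx)² = 0.066667 − (0.0000)² = 0.066667.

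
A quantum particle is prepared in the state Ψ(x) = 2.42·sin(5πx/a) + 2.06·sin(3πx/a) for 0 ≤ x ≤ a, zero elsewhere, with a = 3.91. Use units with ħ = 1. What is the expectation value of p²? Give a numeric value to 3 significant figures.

11.8

p² Ψ = −ħ² d²Ψ/dx²; ⟨p²⟩ = −ħ² ∫ Ψ*·Ψ'' dx / ∫|Ψ|² dx.
d²/dx² sin(jπx/a) = −(jπ/a)²·sin(jπx/a); on 0 ≤ x ≤ a, ∫sin²(jπx/a) dx = a/2 and ∫sin(jπx/a)·sin(lπx/a) dx = 0 for j ≠ l, so only diagonal terms survive in ∫|Ψ|² and ∫Ψ·Ψ″; ∫Ψ·Ψ′ dx = [Ψ²/2] between the walls = 0.
State is unnormalized: ∫|Ψ|² dx = 19.746, and ∫Ψ*·(−ħ² Ψ'') dx = 232.99, so ⟨p²⟩ = 232.99 / 19.746.
⟨p²⟩ = 11.799.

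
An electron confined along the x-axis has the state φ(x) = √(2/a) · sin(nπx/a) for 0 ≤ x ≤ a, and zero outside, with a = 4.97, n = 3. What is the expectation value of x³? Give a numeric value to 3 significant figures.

29.7

⟨x³⟩ = ∫ x³·|φ|² dx (integrals over the domain).
With sin²θ = (1 − cos2θ)/2 on 0 ≤ x ≤ a: ∫sin²(nπx/a) dx = a/2, ∫x·sin²(nπx/a) dx = a²/4, ∫x²·sin²(nπx/a) dx = a³·(1/6 − 1/(4n²π²)); higher powers xᵏ the same way, integrating xᵏ·cos(2nπx/a) by parts.
⟨x³⟩ = 29.654.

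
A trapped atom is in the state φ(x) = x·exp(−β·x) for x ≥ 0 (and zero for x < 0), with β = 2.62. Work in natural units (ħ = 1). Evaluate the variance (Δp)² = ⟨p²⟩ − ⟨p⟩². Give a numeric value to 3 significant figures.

6.86

Compute ⟨p⟩ and ⟨p²⟩ separately; (Δp)² = ⟨p²⟩ − ⟨p⟩².
Differentiate x·exp(−β·x) with the product rule; every integrand then reduces to terms xʲ·e^(−2βx) on [0, ∞), with ∫₀^∞ xʲ·e^(−2βx) dx = j!/(2β)^(j+1).
Normalization: ∫|φ|² dx = 0.013901.
⟨p⟩ = 0.0000 and ⟨p²⟩ = 6.8644.
(Δp)² = 6.8644 − (0.0000)² = 6.8644.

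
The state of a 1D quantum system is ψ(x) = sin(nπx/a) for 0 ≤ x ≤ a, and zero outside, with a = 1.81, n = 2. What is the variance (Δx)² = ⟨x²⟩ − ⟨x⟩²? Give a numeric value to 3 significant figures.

Compute ⟨x⟩ and ⟨x²⟩ separately, then (Δx)² = ⟨x²⟩ − ⟨x⟩².
With sin²θ = (1 − cos2θ)/2 on 0 ≤ x ≤ a: ∫sin²(nπx/a) dx = a/2, ∫x·sin²(nπx/a) dx = a²/4, ∫x²·sin²(nπx/a) dx = a³·(1/6 − 1/(4n²π²)); higher powers xᵏ the same way, integrating xᵏ·cos(2nπx/a) by parts.
Normalization: ∫|ψ|² dx = 0.90500.
⟨x⟩ = 0.90500 and ⟨x²⟩ = 1.0505.
(Δx)² = 1.0505 − (0.90500)² = 0.23152.

0.232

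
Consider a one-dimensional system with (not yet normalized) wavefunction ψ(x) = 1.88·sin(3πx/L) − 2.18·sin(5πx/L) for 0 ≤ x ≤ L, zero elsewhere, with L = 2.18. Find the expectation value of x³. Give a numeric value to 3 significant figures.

⟨x³⟩ = ∫ x³·|ψ|² dx / ∫|ψ|² dx (integrals over the domain).
On 0 ≤ x ≤ L (j ≠ l): ∫sin²(jπx/L) dx = L/2, ∫sin(jπx/L)·sin(lπx/L) dx = 0; diagonal moments ∫x·sin²(jπx/L) dx = L²/4, ∫x²·sin²(jπx/L) dx = L³·(1/6 − 1/(4j²π²)); cross terms ∫x·sin(jπx/L)·sin(lπx/L) dx = 0 for j + l even and −4jlL²/(π²(j² − l²)²) for j + l odd, ∫x²·sin(jπx/L)·sin(lπx/L) dx = (−1)^(j+l)·4jlL³/(π²(j² − l²)²); higher powers the same way via product-to-sum and parts.
State is unnormalized: ∫|ψ|² dx = 9.0326, and ∫ψ*·x³·ψ dx = 16.300, so ⟨x³⟩ = 16.300 / 9.0326.
⟨x³⟩ = 1.8046.

1.80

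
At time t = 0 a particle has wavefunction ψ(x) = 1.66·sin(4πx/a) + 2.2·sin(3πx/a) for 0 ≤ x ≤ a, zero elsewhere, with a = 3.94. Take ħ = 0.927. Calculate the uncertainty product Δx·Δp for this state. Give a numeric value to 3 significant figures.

Δx = √(⟨x²⟩−⟨x⟩²), Δp = √(⟨p²⟩−⟨p⟩²).
On 0 ≤ x ≤ a (j ≠ l): ∫sin²(jπx/a) dx = a/2, ∫sin(jπx/a)·sin(lπx/a) dx = 0; diagonal moments ∫x·sin²(jπx/a) dx = a²/4, ∫x²·sin²(jπx/a) dx = a³·(1/6 − 1/(4j²π²)); cross terms ∫x·sin(jπx/a)·sin(lπx/a) dx = 0 for j + l even and −4jla²/(π²(j² − l²)²) for j + l odd, ∫x²·sin(jπx/a)·sin(lπx/a) dx = (−1)^(j+l)·4jla³/(π²(j² − l²)²); higher powers the same way via product-to-sum and parts. d²/dx² sin(jπx/a) = −(jπ/a)²·sin(jπx/a); on 0 ≤ x ≤ a, ∫sin²(jπx/a) dx = a/2 and ∫sin(jπx/a)·sin(lπx/a) dx = 0 for j ≠ l, so only diagonal terms survive in ∫|ψ|² and ∫ψ·ψ″; ∫ψ·ψ′ dx = [ψ²/2] between the walls = 0.
Normalization: ∫|ψ|² dx = 14.963.
⟨x⟩ = 1.2179, ⟨x²⟩ = 2.1378 ⇒ Δx = 0.80900.
⟨p⟩ = 0.0000, ⟨p²⟩ = 6.3046 ⇒ Δp = 2.5109.
Δx·Δp = 2.0313.

2.03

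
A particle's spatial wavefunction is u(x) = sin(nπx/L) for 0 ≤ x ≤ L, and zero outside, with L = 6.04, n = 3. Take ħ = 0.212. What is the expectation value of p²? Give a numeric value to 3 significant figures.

p² u = −ħ² d²u/dx²; ⟨p²⟩ = −ħ² ∫ u*·u'' dx / ∫|u|² dx.
d/dx sin(nπx/L) = (nπ/L)·cos(nπx/L) and d²/dx² sin(nπx/L) = −(nπ/L)²·sin(nπx/L); on 0 ≤ x ≤ L, ∫sin²(nπx/L) dx = L/2 and ∫sin(nπx/L)·cos(nπx/L) dx = 0.
State is unnormalized: ∫|u|² dx = 3.0200, and ∫u*·(−ħ² u'') dx = 0.33048, so ⟨p²⟩ = 0.33048 / 3.0200.
⟨p²⟩ = 0.10943.

0.109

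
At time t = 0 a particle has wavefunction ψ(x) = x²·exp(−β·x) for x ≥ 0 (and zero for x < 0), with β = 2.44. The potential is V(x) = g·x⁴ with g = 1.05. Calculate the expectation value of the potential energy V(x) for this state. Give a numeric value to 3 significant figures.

⟨V⟩ = ∫ V(x)·|ψ|² dx / ∫|ψ|² dx.
Every integrand reduces to terms xʲ·e^(−2βx) on [0, ∞); use ∫₀^∞ xʲ·e^(−2βx) dx = j!/(2β)^(j+1).
State is unnormalized: ∫|ψ|² dx = 0.0086719, and ∫ψ*·V(x)·ψ dx = 0.026973, so ⟨V⟩ = 0.026973 / 0.0086719.
⟨V⟩ = 3.1104.

3.11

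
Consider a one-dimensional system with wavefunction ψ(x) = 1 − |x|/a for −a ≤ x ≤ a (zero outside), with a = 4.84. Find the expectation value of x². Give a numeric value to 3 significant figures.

⟨x²⟩ = ∫ x²·|ψ|² dx / ∫|ψ|² dx (integrals over the domain).
ψ is even, so ∫ over [−a, a] = 2∫₀ᵃ with ψ = 1 − x/a there: ∫₀ᵃ (1 − x/a)² dx = a/3, ∫₀ᵃ x²(1 − x/a)² dx = a³/30, ∫₀ᵃ x⁴(1 − x/a)² dx = a⁵/105.
State is unnormalized: ∫|ψ|² dx = 3.2267, and ∫ψ*·x²·ψ dx = 7.5587, so ⟨x²⟩ = 7.5587 / 3.2267.
⟨x²⟩ = 2.3426.

2.34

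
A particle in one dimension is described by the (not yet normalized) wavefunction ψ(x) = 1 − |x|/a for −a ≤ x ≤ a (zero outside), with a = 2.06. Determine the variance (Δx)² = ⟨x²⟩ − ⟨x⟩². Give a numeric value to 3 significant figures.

0.424

Compute ⟨x⟩ and ⟨x²⟩ separately, then (Δx)² = ⟨x²⟩ − ⟨x⟩².
ψ is even, so ∫ over [−a, a] = 2∫₀ᵃ with ψ = 1 − x/a there: ∫₀ᵃ (1 − x/a)² dx = a/3, ∫₀ᵃ x²(1 − x/a)² dx = a³/30, ∫₀ᵃ x⁴(1 − x/a)² dx = a⁵/105.
Normalization: ∫|ψ|² dx = 1.3733.
⟨x⟩ = 0.0000 and ⟨x²⟩ = 0.42436.
(Δx)² = 0.42436 − (0.0000)² = 0.42436.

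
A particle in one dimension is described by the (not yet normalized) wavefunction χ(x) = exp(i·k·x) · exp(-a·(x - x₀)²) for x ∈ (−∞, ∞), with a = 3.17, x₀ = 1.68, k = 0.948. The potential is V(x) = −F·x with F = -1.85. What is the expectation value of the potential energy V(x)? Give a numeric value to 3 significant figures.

3.11

⟨V⟩ = ∫ V(x)·|χ|² dx / ∫|χ|² dx.
Gaussian moments (u = x − x₀): ∫u^(2j)·e^(−2au²) du = (2j−1)!!/(4a)^j · √(π/(2a)), odd powers integrate to 0; here √(π/(2a)) = 0.70393.
State is unnormalized: ∫|χ|² dx = 0.70393, and ∫χ*·V(x)·χ dx = 2.1878, so ⟨V⟩ = 2.1878 / 0.70393.
⟨V⟩ = 3.1080.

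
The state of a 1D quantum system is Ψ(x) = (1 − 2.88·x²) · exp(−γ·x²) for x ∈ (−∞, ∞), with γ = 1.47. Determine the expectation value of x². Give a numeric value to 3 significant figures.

0.381

⟨x²⟩ = ∫ x²·|Ψ|² dx / ∫|Ψ|² dx (integrals over the domain).
Expand each integrand as polynomial × e^(−2γx²) and use ∫x^(2j)·e^(−2γx²) dx = (2j−1)!!/(4γ)^j · √(π/(2γ)), odd powers → 0; here √(π/(2γ)) = 1.0337.
State is unnormalized: ∫|Ψ|² dx = 0.76506, and ∫Ψ*·x²·Ψ dx = 0.29178, so ⟨x²⟩ = 0.29178 / 0.76506.
⟨x²⟩ = 0.38138.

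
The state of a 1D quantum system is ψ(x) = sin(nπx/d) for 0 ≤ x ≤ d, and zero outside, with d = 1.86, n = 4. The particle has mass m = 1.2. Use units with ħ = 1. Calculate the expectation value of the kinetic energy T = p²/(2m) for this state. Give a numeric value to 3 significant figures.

19.0

T = −(ħ²/2m) d²/dx², so ⟨T⟩ = −(ħ²/2m) ∫ ψ*·ψ'' dx / ∫|ψ|² dx; with m = 1.2.
d/dx sin(nπx/d) = (nπ/d)·cos(nπx/d) and d²/dx² sin(nπx/d) = −(nπ/d)²·sin(nπx/d); on 0 ≤ x ≤ d, ∫sin²(nπx/d) dx = d/2 and ∫sin(nπx/d)·cos(nπx/d) dx = 0.
State is unnormalized: ∫|ψ|² dx = 0.93000, and ∫ψ*·(−ħ²/2m · ψ'') dx = 17.687, so ⟨T⟩ = 17.687 / 0.93000.
⟨T⟩ = 19.019.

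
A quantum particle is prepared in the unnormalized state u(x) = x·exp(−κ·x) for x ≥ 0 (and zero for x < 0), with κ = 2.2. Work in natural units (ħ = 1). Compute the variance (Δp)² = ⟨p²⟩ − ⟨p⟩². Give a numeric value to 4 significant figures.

4.840

Compute ⟨p⟩ and ⟨p²⟩ separately; (Δp)² = ⟨p²⟩ − ⟨p⟩².
Differentiate x·exp(−κ·x) with the product rule; every integrand then reduces to terms xʲ·e^(−2κx) on [0, ∞), with ∫₀^∞ xʲ·e^(−2κx) dx = j!/(2κ)^(j+1).
Normalization: ∫|u|² dx = 0.023479.
⟨p⟩ = 0.0000 and ⟨p²⟩ = 4.8400.
(Δp)² = 4.8400 − (0.0000)² = 4.8400.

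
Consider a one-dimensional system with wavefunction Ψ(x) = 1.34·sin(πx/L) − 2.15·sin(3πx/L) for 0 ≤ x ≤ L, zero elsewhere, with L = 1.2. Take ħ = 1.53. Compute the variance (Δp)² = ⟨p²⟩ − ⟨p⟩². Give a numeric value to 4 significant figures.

Compute ⟨p⟩ and ⟨p²⟩ separately; (Δp)² = ⟨p²⟩ − ⟨p⟩².
d²/dx² sin(jπx/L) = −(jπ/L)²·sin(jπx/L); on 0 ≤ x ≤ L, ∫sin²(jπx/L) dx = L/2 and ∫sin(jπx/L)·sin(lπx/L) dx = 0 for j ≠ l, so only diagonal terms survive in ∫|Ψ|² and ∫Ψ·Ψ″; ∫Ψ·Ψ′ dx = [Ψ²/2] between the walls = 0.
Normalization: ∫|Ψ|² dx = 3.8509.
⟨p⟩ = 0.0000 and ⟨p²⟩ = 108.49.
(Δp)² = 108.49 − (0.0000)² = 108.49.

108.5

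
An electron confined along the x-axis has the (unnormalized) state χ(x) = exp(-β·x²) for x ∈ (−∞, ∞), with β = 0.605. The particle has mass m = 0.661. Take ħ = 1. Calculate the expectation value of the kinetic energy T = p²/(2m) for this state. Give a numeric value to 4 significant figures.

T = −(ħ²/2m) d²/dx², so ⟨T⟩ = −(ħ²/2m) ∫ χ*·χ'' dx / ∫|χ|² dx; with m = 0.661.
Gaussian moments: ∫x^(2j)·e^(−2βx²) dx = (2j−1)!!/(4β)^j · √(π/(2β)), odd powers integrate to 0; here √(π/(2β)) = 1.6113. Derivatives: d/dx e^(−βx²) = −2βx·e^(−βx²), d²/dx² e^(−βx²) = (4β²x² − 2β)·e^(−βx²).
State is unnormalized: ∫|χ|² dx = 1.6113, and ∫χ*·(−ħ²/2m · χ'') dx = 0.73741, so ⟨T⟩ = 0.73741 / 1.6113.
⟨T⟩ = 0.45764.

0.4576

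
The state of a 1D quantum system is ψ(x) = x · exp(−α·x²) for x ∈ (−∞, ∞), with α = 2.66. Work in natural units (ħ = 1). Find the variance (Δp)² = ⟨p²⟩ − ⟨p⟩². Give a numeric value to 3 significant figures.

Compute ⟨p⟩ and ⟨p²⟩ separately; (Δp)² = ⟨p²⟩ − ⟨p⟩².
Expand each integrand as polynomial × e^(−2αx²) and use ∫x^(2j)·e^(−2αx²) dx = (2j−1)!!/(4α)^j · √(π/(2α)), odd powers → 0; here √(π/(2α)) = 0.76846. Differentiate with the product rule, d/dx e^(−αx²) = −2αx·e^(−αx²).
Normalization: ∫|ψ|² dx = 0.072223.
⟨p⟩ = 0.0000 and ⟨p²⟩ = 7.9800.
(Δp)² = 7.9800 − (0.0000)² = 7.9800.

7.98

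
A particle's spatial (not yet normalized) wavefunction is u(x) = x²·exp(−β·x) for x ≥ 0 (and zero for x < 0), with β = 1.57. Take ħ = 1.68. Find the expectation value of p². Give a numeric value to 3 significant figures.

2.32

p² u = −ħ² d²u/dx²; ⟨p²⟩ = −ħ² ∫ u*·u'' dx / ∫|u|² dx.
Differentiate x²·exp(−β·x) with the product rule; every integrand then reduces to terms xʲ·e^(−2βx) on [0, ∞), with ∫₀^∞ xʲ·e^(−2βx) dx = j!/(2β)^(j+1).
State is unnormalized: ∫|u|² dx = 0.078625, and ∫u*·(−ħ² u'') dx = 0.18233, so ⟨p²⟩ = 0.18233 / 0.078625.
⟨p²⟩ = 2.3190.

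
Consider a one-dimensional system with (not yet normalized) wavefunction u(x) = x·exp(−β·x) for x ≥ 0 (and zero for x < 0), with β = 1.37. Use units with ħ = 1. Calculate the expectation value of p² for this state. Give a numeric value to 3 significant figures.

1.88

p² u = −ħ² d²u/dx²; ⟨p²⟩ = −ħ² ∫ u*·u'' dx / ∫|u|² dx.
Differentiate x·exp(−β·x) with the product rule; every integrand then reduces to terms xʲ·e^(−2βx) on [0, ∞), with ∫₀^∞ xʲ·e^(−2βx) dx = j!/(2β)^(j+1).
State is unnormalized: ∫|u|² dx = 0.097225, and ∫u*·(−ħ² u'') dx = 0.18248, so ⟨p²⟩ = 0.18248 / 0.097225.
⟨p²⟩ = 1.8769.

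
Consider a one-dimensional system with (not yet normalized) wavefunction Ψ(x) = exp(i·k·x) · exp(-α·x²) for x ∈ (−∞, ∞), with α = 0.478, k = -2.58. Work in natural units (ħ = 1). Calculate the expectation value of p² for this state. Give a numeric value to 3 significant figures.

p² Ψ = −ħ² d²Ψ/dx²; ⟨p²⟩ = −ħ² ∫ Ψ*·Ψ'' dx / ∫|Ψ|² dx.
Gaussian moments: ∫x^(2j)·e^(−2αx²) dx = (2j−1)!!/(4α)^j · √(π/(2α)), odd powers integrate to 0; here √(π/(2α)) = 1.8128. Derivatives: Ψ′ = (ik − 2αx)·Ψ, Ψ″ = ((ik − 2αx)² − 2α)·Ψ; the odd-in-x pieces drop out.
State is unnormalized: ∫|Ψ|² dx = 1.8128, and ∫Ψ*·(−ħ² Ψ'') dx = 12.933, so ⟨p²⟩ = 12.933 / 1.8128.
⟨p²⟩ = 7.1344.

7.13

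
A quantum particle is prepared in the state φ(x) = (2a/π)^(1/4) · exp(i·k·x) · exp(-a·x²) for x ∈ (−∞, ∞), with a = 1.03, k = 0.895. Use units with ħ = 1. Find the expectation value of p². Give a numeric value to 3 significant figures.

1.83

p² φ = −ħ² d²φ/dx²; ⟨p²⟩ = −ħ² ∫ φ*·φ'' dx.
Gaussian moments: ∫x^(2j)·e^(−2ax²) dx = (2j−1)!!/(4a)^j · √(π/(2a)), odd powers integrate to 0; here √(π/(2a)) = 1.2349. Derivatives: φ′ = (ik − 2ax)·φ, φ″ = ((ik − 2ax)² − 2a)·φ; the odd-in-x pieces drop out.
⟨p²⟩ = 1.8310.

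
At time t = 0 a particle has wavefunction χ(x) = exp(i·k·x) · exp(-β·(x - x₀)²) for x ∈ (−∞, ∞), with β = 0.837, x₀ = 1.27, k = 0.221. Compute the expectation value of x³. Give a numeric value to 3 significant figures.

⟨x³⟩ = ∫ x³·|χ|² dx / ∫|χ|² dx (integrals over the domain).
Gaussian moments (u = x − x₀): ∫u^(2j)·e^(−2βu²) du = (2j−1)!!/(4β)^j · √(π/(2β)), odd powers integrate to 0; here √(π/(2β)) = 1.3699.
State is unnormalized: ∫|χ|² dx = 1.3699, and ∫χ*·x³·χ dx = 4.3651, so ⟨x³⟩ = 4.3651 / 1.3699.
⟨x³⟩ = 3.1864.

3.19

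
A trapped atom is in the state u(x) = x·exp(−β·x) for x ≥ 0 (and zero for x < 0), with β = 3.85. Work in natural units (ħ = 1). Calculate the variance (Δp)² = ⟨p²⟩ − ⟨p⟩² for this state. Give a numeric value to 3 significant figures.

Compute ⟨p⟩ and ⟨p²⟩ separately; (Δp)² = ⟨p²⟩ − ⟨p⟩².
Differentiate x·exp(−β·x) with the product rule; every integrand then reduces to terms xʲ·e^(−2βx) on [0, ∞), with ∫₀^∞ xʲ·e^(−2βx) dx = j!/(2β)^(j+1).
Normalization: ∫|u|² dx = 0.0043808.
⟨p⟩ = 0.0000 and ⟨p²⟩ = 14.823.
(Δp)² = 14.823 − (0.0000)² = 14.823.

14.8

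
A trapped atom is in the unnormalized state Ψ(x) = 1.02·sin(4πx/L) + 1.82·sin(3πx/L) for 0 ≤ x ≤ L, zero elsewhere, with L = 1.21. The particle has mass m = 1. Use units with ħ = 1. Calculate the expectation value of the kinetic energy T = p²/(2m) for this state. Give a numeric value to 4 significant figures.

35.97

T = −(ħ²/2m) d²/dx², so ⟨T⟩ = −(ħ²/2m) ∫ Ψ*·Ψ'' dx / ∫|Ψ|² dx; with m = 1.
d²/dx² sin(jπx/L) = −(jπ/L)²·sin(jπx/L); on 0 ≤ x ≤ L, ∫sin²(jπx/L) dx = L/2 and ∫sin(jπx/L)·sin(lπx/L) dx = 0 for j ≠ l, so only diagonal terms survive in ∫|Ψ|² and ∫Ψ·Ψ″; ∫Ψ·Ψ′ dx = [Ψ²/2] between the walls = 0.
State is unnormalized: ∫|Ψ|² dx = 2.6334, and ∫Ψ*·(−ħ²/2m · Ψ'') dx = 94.736, so ⟨T⟩ = 94.736 / 2.6334.
⟨T⟩ = 35.974.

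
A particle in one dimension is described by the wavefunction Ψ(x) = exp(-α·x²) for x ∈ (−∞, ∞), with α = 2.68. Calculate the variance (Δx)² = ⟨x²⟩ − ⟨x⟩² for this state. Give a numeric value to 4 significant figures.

0.09328

Compute ⟨x⟩ and ⟨x²⟩ separately, then (Δx)² = ⟨x²⟩ − ⟨x⟩².
Gaussian moments: ∫x^(2j)·e^(−2αx²) dx = (2j−1)!!/(4α)^j · √(π/(2α)), odd powers integrate to 0; here √(π/(2α)) = 0.76558.
Normalization: ∫|Ψ|² dx = 0.76558.
⟨x⟩ = 0.0000 and ⟨x²⟩ = 0.093284.
(Δx)² = 0.093284 − (0.0000)² = 0.093284.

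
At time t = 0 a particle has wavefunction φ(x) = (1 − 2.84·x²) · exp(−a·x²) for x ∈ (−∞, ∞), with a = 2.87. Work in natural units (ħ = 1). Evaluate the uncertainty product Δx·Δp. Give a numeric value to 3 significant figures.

0.663

Δx = √(⟨x²⟩−⟨x⟩²), Δp = √(⟨p²⟩−⟨p⟩²).
Expand each integrand as polynomial × e^(−2ax²) and use ∫x^(2j)·e^(−2ax²) dx = (2j−1)!!/(4a)^j · √(π/(2a)), odd powers → 0; here √(π/(2a)) = 0.73981. Differentiate with the product rule, d/dx e^(−ax²) = −2ax·e^(−ax²).
Normalization: ∫|φ|² dx = 0.50960.
⟨x⟩ = 0.0000, ⟨x²⟩ = 0.054843 ⇒ Δx = 0.23419.
⟨p⟩ = 0.0000, ⟨p²⟩ = 8.0129 ⇒ Δp = 2.8307.
Δx·Δp = 0.66291.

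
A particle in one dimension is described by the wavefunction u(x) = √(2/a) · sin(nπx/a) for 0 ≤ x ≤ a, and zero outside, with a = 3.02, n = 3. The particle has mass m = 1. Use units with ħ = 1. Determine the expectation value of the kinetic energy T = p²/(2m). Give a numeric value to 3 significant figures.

T = −(ħ²/2m) d²/dx², so ⟨T⟩ = −(ħ²/2m) ∫ u*·u'' dx; with m = 1.
d/dx sin(nπx/a) = (nπ/a)·cos(nπx/a) and d²/dx² sin(nπx/a) = −(nπ/a)²·sin(nπx/a); on 0 ≤ x ≤ a, ∫sin²(nπx/a) dx = a/2 and ∫sin(nπx/a)·cos(nπx/a) dx = 0.
⟨T⟩ = 4.8697.

4.87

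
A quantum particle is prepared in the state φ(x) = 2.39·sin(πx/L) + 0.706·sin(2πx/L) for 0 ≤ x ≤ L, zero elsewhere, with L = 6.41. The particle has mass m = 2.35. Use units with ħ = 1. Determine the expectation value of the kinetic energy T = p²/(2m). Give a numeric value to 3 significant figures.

T = −(ħ²/2m) d²/dx², so ⟨T⟩ = −(ħ²/2m) ∫ φ*·φ'' dx / ∫|φ|² dx; with m = 2.35.
d²/dx² sin(jπx/L) = −(jπ/L)²·sin(jπx/L); on 0 ≤ x ≤ L, ∫sin²(jπx/L) dx = L/2 and ∫sin(jπx/L)·sin(lπx/L) dx = 0 for j ≠ l, so only diagonal terms survive in ∫|φ|² and ∫φ·φ″; ∫φ·φ′ dx = [φ²/2] between the walls = 0.
State is unnormalized: ∫|φ|² dx = 19.905, and ∫φ*·(−ħ²/2m · φ'') dx = 1.2622, so ⟨T⟩ = 1.2622 / 19.905.
⟨T⟩ = 0.063413.

0.0634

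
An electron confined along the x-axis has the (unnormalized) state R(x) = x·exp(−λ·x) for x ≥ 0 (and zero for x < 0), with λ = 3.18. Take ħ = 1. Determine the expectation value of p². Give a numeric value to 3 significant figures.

p² R = −ħ² d²R/dx²; ⟨p²⟩ = −ħ² ∫ R*·R'' dx / ∫|R|² dx.
Differentiate x·exp(−λ·x) with the product rule; every integrand then reduces to terms xʲ·e^(−2λx) on [0, ∞), with ∫₀^∞ xʲ·e^(−2λx) dx = j!/(2λ)^(j+1).
State is unnormalized: ∫|R|² dx = 0.0077743, and ∫R*·(−ħ² R'') dx = 0.078616, so ⟨p²⟩ = 0.078616 / 0.0077743.
⟨p²⟩ = 10.112.

10.1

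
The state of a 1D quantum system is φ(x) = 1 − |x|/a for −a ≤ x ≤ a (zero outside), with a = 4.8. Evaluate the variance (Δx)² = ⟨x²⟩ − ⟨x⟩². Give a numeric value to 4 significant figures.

2.304

Compute ⟨x⟩ and ⟨x²⟩ separately, then (Δx)² = ⟨x²⟩ − ⟨x⟩².
φ is even, so ∫ over [−a, a] = 2∫₀ᵃ with φ = 1 − x/a there: ∫₀ᵃ (1 − x/a)² dx = a/3, ∫₀ᵃ x²(1 − x/a)² dx = a³/30, ∫₀ᵃ x⁴(1 − x/a)² dx = a⁵/105.
Normalization: ∫|φ|² dx = 3.2000.
⟨x⟩ = 0.0000 and ⟨x²⟩ = 2.3040.
(Δx)² = 2.3040 − (0.0000)² = 2.3040.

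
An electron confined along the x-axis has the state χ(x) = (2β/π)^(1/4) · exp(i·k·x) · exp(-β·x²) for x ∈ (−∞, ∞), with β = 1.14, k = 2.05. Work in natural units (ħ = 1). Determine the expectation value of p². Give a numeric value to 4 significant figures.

5.343

p² χ = −ħ² d²χ/dx²; ⟨p²⟩ = −ħ² ∫ χ*·χ'' dx.
Gaussian moments: ∫x^(2j)·e^(−2βx²) dx = (2j−1)!!/(4β)^j · √(π/(2β)), odd powers integrate to 0; here √(π/(2β)) = 1.1738. Derivatives: χ′ = (ik − 2βx)·χ, χ″ = ((ik − 2βx)² − 2β)·χ; the odd-in-x pieces drop out.
⟨p²⟩ = 5.3425.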